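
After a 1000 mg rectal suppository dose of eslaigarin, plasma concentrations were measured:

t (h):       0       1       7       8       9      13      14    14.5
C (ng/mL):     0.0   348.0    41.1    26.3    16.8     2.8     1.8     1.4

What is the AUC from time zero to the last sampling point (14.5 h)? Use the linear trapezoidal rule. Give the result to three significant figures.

AUC = 1440 ng/mL·h

Trapezoidal AUC_0→14.5:
  [0→1]: (0.0+348.0)/2 × 1 = 174.0
  [1→7]: (348.0+41.1)/2 × 6 = 1167.3
  [7→8]: (41.1+26.3)/2 × 1 = 33.7
  [8→9]: (26.3+16.8)/2 × 1 = 21.55
  [9→13]: (16.8+2.8)/2 × 4 = 39.2
  [13→14]: (2.8+1.8)/2 × 1 = 2.3
  [14→14.5]: (1.8+1.4)/2 × 0.5 = 0.8
  Sum = 1438.85 ng/mL·h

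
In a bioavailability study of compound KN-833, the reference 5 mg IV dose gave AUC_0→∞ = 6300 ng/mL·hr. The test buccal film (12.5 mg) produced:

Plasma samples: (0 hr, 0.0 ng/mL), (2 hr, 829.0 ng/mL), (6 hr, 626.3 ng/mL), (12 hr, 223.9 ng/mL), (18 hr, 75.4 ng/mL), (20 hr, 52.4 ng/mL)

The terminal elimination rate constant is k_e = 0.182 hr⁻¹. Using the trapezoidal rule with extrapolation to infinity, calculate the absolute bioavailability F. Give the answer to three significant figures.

F = 0.483

Trapezoidal AUC_0→20 (buccal film):
  [0→2]: (0.0+829.0)/2 × 2 = 829.0
  [2→6]: (829.0+626.3)/2 × 4 = 2910.6
  [6→12]: (626.3+223.9)/2 × 6 = 2550.6
  [12→18]: (223.9+75.4)/2 × 6 = 897.9
  [18→20]: (75.4+52.4)/2 × 2 = 127.8
  Sum = 7315.9 ng/mL·hr
Tail: C_last/k_e = 52.4/0.182 = 287.912
AUC_0→∞ (buccal film) = 7315.9 + 287.912 = 7603.812 ng/mL·hr
F = (AUC_ev/D_ev)/(AUC_iv/D_iv) = (7603.812/12.5)/(6300/5) = 608.30496/1260 = 0.4828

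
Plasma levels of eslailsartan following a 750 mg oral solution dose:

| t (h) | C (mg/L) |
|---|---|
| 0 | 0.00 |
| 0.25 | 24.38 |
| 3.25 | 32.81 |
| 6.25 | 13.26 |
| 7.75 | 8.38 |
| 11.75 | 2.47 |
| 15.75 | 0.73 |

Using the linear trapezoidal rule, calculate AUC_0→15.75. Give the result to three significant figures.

Trapezoidal AUC_0→15.75:
  [0→0.25]: (0.00+24.38)/2 × 0.25 = 3.0475
  [0.25→3.25]: (24.38+32.81)/2 × 3 = 85.785
  [3.25→6.25]: (32.81+13.26)/2 × 3 = 69.105
  [6.25→7.75]: (13.26+8.38)/2 × 1.5 = 16.23
  [7.75→11.75]: (8.38+2.47)/2 × 4 = 21.7
  [11.75→15.75]: (2.47+0.73)/2 × 4 = 6.4
  Sum = 202.2675 mg/L·h

AUC = 202 mg/L·h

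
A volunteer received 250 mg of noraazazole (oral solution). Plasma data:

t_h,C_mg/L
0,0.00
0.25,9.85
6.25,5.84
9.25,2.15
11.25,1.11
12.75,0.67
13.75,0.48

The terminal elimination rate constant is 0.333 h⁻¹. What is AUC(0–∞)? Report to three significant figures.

AUC = 66.9 mg/L·h

Trapezoidal AUC_0→13.75:
  [0→0.25]: (0.00+9.85)/2 × 0.25 = 1.23125
  [0.25→6.25]: (9.85+5.84)/2 × 6 = 47.07
  [6.25→9.25]: (5.84+2.15)/2 × 3 = 11.985
  [9.25→11.25]: (2.15+1.11)/2 × 2 = 3.26
  [11.25→12.75]: (1.11+0.67)/2 × 1.5 = 1.335
  [12.75→13.75]: (0.67+0.48)/2 × 1 = 0.575
  Sum = 65.45625 mg/L·h
Extrapolated tail: C_last / k_e = 0.48 / 0.333 = 1.441
AUC_0→∞ = 65.45625 + 1.441 = 66.89725 mg/L·h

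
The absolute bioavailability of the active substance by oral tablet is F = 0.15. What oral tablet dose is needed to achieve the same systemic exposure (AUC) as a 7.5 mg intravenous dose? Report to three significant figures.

D_oral = 50.0 mg

For equal systemic exposure: F × D_ev = D_iv
D_ev = D_iv / F = 7.5 / 0.15 = 50 mg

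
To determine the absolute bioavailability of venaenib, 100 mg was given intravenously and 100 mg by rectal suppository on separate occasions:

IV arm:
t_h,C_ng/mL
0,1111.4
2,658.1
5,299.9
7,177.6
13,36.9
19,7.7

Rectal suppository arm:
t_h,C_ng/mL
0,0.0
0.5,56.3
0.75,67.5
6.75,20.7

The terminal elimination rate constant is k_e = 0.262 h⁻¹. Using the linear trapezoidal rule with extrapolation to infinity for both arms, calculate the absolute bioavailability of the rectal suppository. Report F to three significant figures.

F = 0.0831

Trapezoidal AUC_0→19 (IV):
  [0→2]: (1111.4+658.1)/2 × 2 = 1769.5
  [2→5]: (658.1+299.9)/2 × 3 = 1437.0
  [5→7]: (299.9+177.6)/2 × 2 = 477.5
  [7→13]: (177.6+36.9)/2 × 6 = 643.5
  [13→19]: (36.9+7.7)/2 × 6 = 133.8
  Sum = 4461.3 ng/mL·h
IV tail: 7.7/0.262 = 29.389; AUC_iv,0→∞ = 4461.3 + 29.389 = 4490.689 ng/mL·h
Trapezoidal AUC_0→6.75 (rectal suppository):
  [0→0.5]: (0.0+56.3)/2 × 0.5 = 14.075
  [0.5→0.75]: (56.3+67.5)/2 × 0.25 = 15.475
  [0.75→6.75]: (67.5+20.7)/2 × 6 = 264.6
  Sum = 294.15 ng/mL·h
rectal suppository tail: 20.7/0.262 = 79.008; AUC_ev,0→∞ = 294.15 + 79.008 = 373.158 ng/mL·h
F = (AUC_ev/D_ev)/(AUC_iv/D_iv) = (373.158/100)/(4490.689/100) = 3.73158/44.90689 = 0.0831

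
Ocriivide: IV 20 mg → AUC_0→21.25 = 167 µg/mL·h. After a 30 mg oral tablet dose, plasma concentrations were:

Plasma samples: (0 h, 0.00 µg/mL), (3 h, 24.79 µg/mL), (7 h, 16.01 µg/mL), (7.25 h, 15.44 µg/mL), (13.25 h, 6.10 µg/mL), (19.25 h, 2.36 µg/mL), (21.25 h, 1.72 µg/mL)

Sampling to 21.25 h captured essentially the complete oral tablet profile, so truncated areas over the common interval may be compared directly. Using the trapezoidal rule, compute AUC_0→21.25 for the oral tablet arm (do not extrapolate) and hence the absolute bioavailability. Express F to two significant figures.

F = 0.87

Trapezoidal AUC_0→21.25 (oral tablet):
  [0→3]: (0.00+24.79)/2 × 3 = 37.185
  [3→7]: (24.79+16.01)/2 × 4 = 81.6
  [7→7.25]: (16.01+15.44)/2 × 0.25 = 3.93125
  [7.25→13.25]: (15.44+6.10)/2 × 6 = 64.62
  [13.25→19.25]: (6.10+2.36)/2 × 6 = 25.38
  [19.25→21.25]: (2.36+1.72)/2 × 2 = 4.08
  Sum = 216.79625 µg/mL·h
F = (AUC_ev/D_ev)/(AUC_iv/D_iv) = (216.79625/30)/(167/20) = 7.22654/8.35 = 0.8655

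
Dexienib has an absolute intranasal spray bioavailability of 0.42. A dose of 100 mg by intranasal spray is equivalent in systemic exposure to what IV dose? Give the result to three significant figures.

D_iv = 42.0 mg

Systemic exposure from an extravascular dose = F × D_ev, so the equivalent IV dose is F × D_ev.
D_iv = F × D_ev = 0.42 × 100 = 42 mg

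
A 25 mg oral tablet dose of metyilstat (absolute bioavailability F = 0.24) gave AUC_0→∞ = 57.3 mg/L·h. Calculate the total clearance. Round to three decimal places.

CL = 0.105 L/h

CL = F × Dose / AUC_0→∞
   = 0.24 × 25 / 57.3 = 0.104712 L/h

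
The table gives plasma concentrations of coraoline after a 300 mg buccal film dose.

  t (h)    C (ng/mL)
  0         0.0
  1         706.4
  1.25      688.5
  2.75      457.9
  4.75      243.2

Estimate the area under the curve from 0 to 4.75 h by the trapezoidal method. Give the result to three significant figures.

AUC = 2090 ng/mL·h

Trapezoidal AUC_0→4.75:
  [0→1]: (0.0+706.4)/2 × 1 = 353.2
  [1→1.25]: (706.4+688.5)/2 × 0.25 = 174.3625
  [1.25→2.75]: (688.5+457.9)/2 × 1.5 = 859.8
  [2.75→4.75]: (457.9+243.2)/2 × 2 = 701.1
  Sum = 2088.4625 ng/mL·h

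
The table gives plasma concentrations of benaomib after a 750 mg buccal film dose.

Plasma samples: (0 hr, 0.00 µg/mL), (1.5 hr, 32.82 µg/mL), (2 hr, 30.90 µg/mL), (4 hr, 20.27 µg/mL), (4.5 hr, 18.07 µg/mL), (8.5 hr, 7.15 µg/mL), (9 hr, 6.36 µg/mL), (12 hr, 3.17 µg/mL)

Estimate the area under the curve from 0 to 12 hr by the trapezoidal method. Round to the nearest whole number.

AUC = 169 µg/mL·hr

Trapezoidal AUC_0→12:
  [0→1.5]: (0.00+32.82)/2 × 1.5 = 24.615
  [1.5→2]: (32.82+30.90)/2 × 0.5 = 15.93
  [2→4]: (30.90+20.27)/2 × 2 = 51.17
  [4→4.5]: (20.27+18.07)/2 × 0.5 = 9.585
  [4.5→8.5]: (18.07+7.15)/2 × 4 = 50.44
  [8.5→9]: (7.15+6.36)/2 × 0.5 = 3.3775
  [9→12]: (6.36+3.17)/2 × 3 = 14.295
  Sum = 169.4125 µg/mL·hr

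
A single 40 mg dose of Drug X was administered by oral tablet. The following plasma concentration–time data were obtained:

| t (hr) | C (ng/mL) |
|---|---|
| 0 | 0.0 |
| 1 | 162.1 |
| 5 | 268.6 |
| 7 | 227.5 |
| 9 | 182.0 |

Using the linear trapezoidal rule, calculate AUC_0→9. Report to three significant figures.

Trapezoidal AUC_0→9:
  [0→1]: (0.0+162.1)/2 × 1 = 81.05
  [1→5]: (162.1+268.6)/2 × 4 = 861.4
  [5→7]: (268.6+227.5)/2 × 2 = 496.1
  [7→9]: (227.5+182.0)/2 × 2 = 409.5
  Sum = 1848.05 ng/mL·hr

AUC = 1850 ng/mL·hr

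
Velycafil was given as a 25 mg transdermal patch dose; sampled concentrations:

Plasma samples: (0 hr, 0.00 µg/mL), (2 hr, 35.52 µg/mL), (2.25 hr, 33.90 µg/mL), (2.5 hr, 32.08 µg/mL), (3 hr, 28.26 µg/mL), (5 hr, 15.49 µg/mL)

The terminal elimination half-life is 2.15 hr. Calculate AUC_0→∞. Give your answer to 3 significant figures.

AUC = 159 µg/mL·hr

Trapezoidal AUC_0→5:
  [0→2]: (0.00+35.52)/2 × 2 = 35.52
  [2→2.25]: (35.52+33.90)/2 × 0.25 = 8.6775
  [2.25→2.5]: (33.90+32.08)/2 × 0.25 = 8.2475
  [2.5→3]: (32.08+28.26)/2 × 0.5 = 15.085
  [3→5]: (28.26+15.49)/2 × 2 = 43.75
  Sum = 111.28 µg/mL·hr
k_e = ln2 / t½ = 0.693147 / 2.15 = 0.3224 hr^-1
Extrapolated tail: C_last / k_e = 15.49 / 0.3224 = 48.046
AUC_0→∞ = 111.28 + 48.046 = 159.326 µg/mL·hr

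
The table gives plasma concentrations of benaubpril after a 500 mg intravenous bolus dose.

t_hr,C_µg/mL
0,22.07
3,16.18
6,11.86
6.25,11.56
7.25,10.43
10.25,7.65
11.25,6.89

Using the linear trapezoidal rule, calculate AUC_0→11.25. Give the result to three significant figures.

AUC = 148 µg/mL·hr

Trapezoidal AUC_0→11.25:
  [0→3]: (22.07+16.18)/2 × 3 = 57.375
  [3→6]: (16.18+11.86)/2 × 3 = 42.06
  [6→6.25]: (11.86+11.56)/2 × 0.25 = 2.9275
  [6.25→7.25]: (11.56+10.43)/2 × 1 = 10.995
  [7.25→10.25]: (10.43+7.65)/2 × 3 = 27.12
  [10.25→11.25]: (7.65+6.89)/2 × 1 = 7.27
  Sum = 147.7475 µg/mL·hr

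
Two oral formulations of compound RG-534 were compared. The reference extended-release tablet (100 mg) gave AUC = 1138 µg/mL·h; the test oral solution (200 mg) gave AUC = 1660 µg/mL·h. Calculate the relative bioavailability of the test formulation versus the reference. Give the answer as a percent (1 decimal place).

F_rel = (AUC_test/D_test) / (AUC_ref/D_ref)
      = (1660/200) / (1138/100)
      = 8.3 / 11.38 = 0.7293 = 72.93%

F_rel = 72.9%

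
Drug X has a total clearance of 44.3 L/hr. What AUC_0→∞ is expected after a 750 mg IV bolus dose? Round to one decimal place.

AUC = 16.9 mg/L·hr

AUC_0→∞ = Dose_iv / CL
        = 750 / 44.3 = 16.93 mg/L·hr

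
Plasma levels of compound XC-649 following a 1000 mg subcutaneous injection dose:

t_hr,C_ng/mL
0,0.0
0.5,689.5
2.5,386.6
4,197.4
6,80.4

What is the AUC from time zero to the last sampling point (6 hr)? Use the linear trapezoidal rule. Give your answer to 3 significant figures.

Trapezoidal AUC_0→6:
  [0→0.5]: (0.0+689.5)/2 × 0.5 = 172.375
  [0.5→2.5]: (689.5+386.6)/2 × 2 = 1076.1
  [2.5→4]: (386.6+197.4)/2 × 1.5 = 438.0
  [4→6]: (197.4+80.4)/2 × 2 = 277.8
  Sum = 1964.275 ng/mL·hr

AUC = 1960 ng/mL·hr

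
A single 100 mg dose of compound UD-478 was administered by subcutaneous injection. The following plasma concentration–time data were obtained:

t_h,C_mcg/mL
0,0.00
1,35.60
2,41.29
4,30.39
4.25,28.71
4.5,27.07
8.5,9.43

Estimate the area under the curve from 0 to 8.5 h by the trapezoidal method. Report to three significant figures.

Trapezoidal AUC_0→8.5:
  [0→1]: (0.00+35.60)/2 × 1 = 17.8
  [1→2]: (35.60+41.29)/2 × 1 = 38.445
  [2→4]: (41.29+30.39)/2 × 2 = 71.68
  [4→4.25]: (30.39+28.71)/2 × 0.25 = 7.3875
  [4.25→4.5]: (28.71+27.07)/2 × 0.25 = 6.9725
  [4.5→8.5]: (27.07+9.43)/2 × 4 = 73.0
  Sum = 215.285 mcg/mL·h

AUC = 215 mcg/mL·h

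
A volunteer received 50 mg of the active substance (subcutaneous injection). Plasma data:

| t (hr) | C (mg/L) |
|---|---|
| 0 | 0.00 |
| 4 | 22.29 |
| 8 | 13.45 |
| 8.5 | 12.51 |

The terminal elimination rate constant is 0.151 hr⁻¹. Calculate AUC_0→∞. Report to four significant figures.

Trapezoidal AUC_0→8.5:
  [0→4]: (0.00+22.29)/2 × 4 = 44.58
  [4→8]: (22.29+13.45)/2 × 4 = 71.48
  [8→8.5]: (13.45+12.51)/2 × 0.5 = 6.49
  Sum = 122.55 mg/L·hr
Extrapolated tail: C_last / k_e = 12.51 / 0.151 = 82.848
AUC_0→∞ = 122.55 + 82.848 = 205.398 mg/L·hr

AUC = 205.4 mg/L·hr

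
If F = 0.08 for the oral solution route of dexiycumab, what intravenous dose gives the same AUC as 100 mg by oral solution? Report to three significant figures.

Systemic exposure from an extravascular dose = F × D_ev, so the equivalent IV dose is F × D_ev.
D_iv = F × D_ev = 0.08 × 100 = 8 mg

D_iv = 8.00 mg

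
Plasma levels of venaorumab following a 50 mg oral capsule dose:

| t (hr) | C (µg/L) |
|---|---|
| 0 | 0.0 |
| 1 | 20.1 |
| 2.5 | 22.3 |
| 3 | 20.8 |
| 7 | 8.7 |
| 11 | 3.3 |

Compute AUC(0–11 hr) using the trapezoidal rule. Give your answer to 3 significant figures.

AUC = 136 µg/L·hr

Trapezoidal AUC_0→11:
  [0→1]: (0.0+20.1)/2 × 1 = 10.05
  [1→2.5]: (20.1+22.3)/2 × 1.5 = 31.8
  [2.5→3]: (22.3+20.8)/2 × 0.5 = 10.775
  [3→7]: (20.8+8.7)/2 × 4 = 59.0
  [7→11]: (8.7+3.3)/2 × 4 = 24.0
  Sum = 135.625 µg/L·hr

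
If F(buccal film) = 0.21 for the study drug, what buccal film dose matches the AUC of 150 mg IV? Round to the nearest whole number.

D_buccal = 714 mg

For equal systemic exposure: F × D_ev = D_iv
D_ev = D_iv / F = 150 / 0.21 = 714.286 mg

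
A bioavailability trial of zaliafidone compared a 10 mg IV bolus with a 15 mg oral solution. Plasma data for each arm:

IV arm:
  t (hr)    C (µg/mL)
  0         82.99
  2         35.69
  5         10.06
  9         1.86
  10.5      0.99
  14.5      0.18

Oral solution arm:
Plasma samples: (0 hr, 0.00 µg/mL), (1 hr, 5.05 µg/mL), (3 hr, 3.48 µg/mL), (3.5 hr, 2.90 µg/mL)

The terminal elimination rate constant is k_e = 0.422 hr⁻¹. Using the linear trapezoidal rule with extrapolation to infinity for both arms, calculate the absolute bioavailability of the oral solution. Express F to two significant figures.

F = 0.060

Trapezoidal AUC_0→14.5 (IV):
  [0→2]: (82.99+35.69)/2 × 2 = 118.68
  [2→5]: (35.69+10.06)/2 × 3 = 68.625
  [5→9]: (10.06+1.86)/2 × 4 = 23.84
  [9→10.5]: (1.86+0.99)/2 × 1.5 = 2.1375
  [10.5→14.5]: (0.99+0.18)/2 × 4 = 2.34
  Sum = 215.6225 µg/mL·hr
IV tail: 0.18/0.422 = 0.427; AUC_iv,0→∞ = 215.6225 + 0.427 = 216.0495 µg/mL·hr
Trapezoidal AUC_0→3.5 (oral solution):
  [0→1]: (0.00+5.05)/2 × 1 = 2.525
  [1→3]: (5.05+3.48)/2 × 2 = 8.53
  [3→3.5]: (3.48+2.90)/2 × 0.5 = 1.595
  Sum = 12.65 µg/mL·hr
oral solution tail: 2.90/0.422 = 6.872; AUC_ev,0→∞ = 12.65 + 6.872 = 19.522 µg/mL·hr
F = (AUC_ev/D_ev)/(AUC_iv/D_iv) = (19.522/15)/(216.0495/10) = 1.30147/21.60495 = 0.0602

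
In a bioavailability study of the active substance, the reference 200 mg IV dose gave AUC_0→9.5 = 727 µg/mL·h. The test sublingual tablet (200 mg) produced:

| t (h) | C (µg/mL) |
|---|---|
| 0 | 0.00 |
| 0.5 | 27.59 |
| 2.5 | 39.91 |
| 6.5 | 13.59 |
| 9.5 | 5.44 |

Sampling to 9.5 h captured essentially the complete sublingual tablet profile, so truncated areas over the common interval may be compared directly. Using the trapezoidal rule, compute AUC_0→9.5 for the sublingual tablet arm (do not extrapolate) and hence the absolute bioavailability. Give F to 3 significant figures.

Trapezoidal AUC_0→9.5 (sublingual tablet):
  [0→0.5]: (0.00+27.59)/2 × 0.5 = 6.8975
  [0.5→2.5]: (27.59+39.91)/2 × 2 = 67.5
  [2.5→6.5]: (39.91+13.59)/2 × 4 = 107.0
  [6.5→9.5]: (13.59+5.44)/2 × 3 = 28.545
  Sum = 209.9425 µg/mL·h
F = (AUC_ev/D_ev)/(AUC_iv/D_iv) = (209.9425/200)/(727/200) = 1.0497125/3.635 = 0.2888

F = 0.289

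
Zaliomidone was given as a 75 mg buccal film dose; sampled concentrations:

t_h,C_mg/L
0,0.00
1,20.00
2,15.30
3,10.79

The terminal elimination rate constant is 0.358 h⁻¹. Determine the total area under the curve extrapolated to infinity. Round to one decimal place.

AUC = 70.8 mg/L·h

Trapezoidal AUC_0→3:
  [0→1]: (0.00+20.00)/2 × 1 = 10.0
  [1→2]: (20.00+15.30)/2 × 1 = 17.65
  [2→3]: (15.30+10.79)/2 × 1 = 13.045
  Sum = 40.695 mg/L·h
Extrapolated tail: C_last / k_e = 10.79 / 0.358 = 30.140
AUC_0→∞ = 40.695 + 30.140 = 70.835 mg/L·h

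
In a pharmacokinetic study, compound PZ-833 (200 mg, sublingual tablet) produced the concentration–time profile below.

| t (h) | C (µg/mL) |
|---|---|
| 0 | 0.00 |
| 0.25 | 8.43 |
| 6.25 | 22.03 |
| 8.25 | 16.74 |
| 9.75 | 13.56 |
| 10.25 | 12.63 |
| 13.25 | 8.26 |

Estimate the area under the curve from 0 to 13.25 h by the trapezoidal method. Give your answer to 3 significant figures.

AUC = 192 µg/mL·h

Trapezoidal AUC_0→13.25:
  [0→0.25]: (0.00+8.43)/2 × 0.25 = 1.05375
  [0.25→6.25]: (8.43+22.03)/2 × 6 = 91.38
  [6.25→8.25]: (22.03+16.74)/2 × 2 = 38.77
  [8.25→9.75]: (16.74+13.56)/2 × 1.5 = 22.725
  [9.75→10.25]: (13.56+12.63)/2 × 0.5 = 6.5475
  [10.25→13.25]: (12.63+8.26)/2 × 3 = 31.335
  Sum = 191.81125 µg/mL·h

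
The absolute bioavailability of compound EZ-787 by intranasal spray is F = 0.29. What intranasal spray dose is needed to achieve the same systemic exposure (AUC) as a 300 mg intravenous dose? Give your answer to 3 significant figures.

D_intranasal = 1030 mg

For equal systemic exposure: F × D_ev = D_iv
D_ev = D_iv / F = 300 / 0.29 = 1034.48 mg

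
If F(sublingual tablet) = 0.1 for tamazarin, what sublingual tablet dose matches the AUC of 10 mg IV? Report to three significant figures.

D_sublingual = 100 mg

For equal systemic exposure: F × D_ev = D_iv
D_ev = D_iv / F = 10 / 0.1 = 100 mg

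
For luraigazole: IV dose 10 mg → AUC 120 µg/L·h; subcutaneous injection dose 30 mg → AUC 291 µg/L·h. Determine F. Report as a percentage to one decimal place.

F = 80.8%

F = (AUC_ev / D_ev) / (AUC_iv / D_iv)
  = (291/30) / (120/10)
  = 9.7 / 12 = 0.8083
  = 80.83%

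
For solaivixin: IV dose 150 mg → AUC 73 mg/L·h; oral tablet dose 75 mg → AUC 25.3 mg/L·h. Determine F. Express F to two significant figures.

F = (AUC_ev / D_ev) / (AUC_iv / D_iv)
  = (25.3/75) / (73/150)
  = 0.337333 / 0.486667 = 0.6931

F = 0.69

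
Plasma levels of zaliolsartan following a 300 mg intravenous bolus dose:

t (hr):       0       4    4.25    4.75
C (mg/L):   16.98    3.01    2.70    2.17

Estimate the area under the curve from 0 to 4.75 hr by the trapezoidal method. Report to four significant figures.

Trapezoidal AUC_0→4.75:
  [0→4]: (16.98+3.01)/2 × 4 = 39.98
  [4→4.25]: (3.01+2.70)/2 × 0.25 = 0.71375
  [4.25→4.75]: (2.70+2.17)/2 × 0.5 = 1.2175
  Sum = 41.91125 mg/L·hr

AUC = 41.91 mg/L·hr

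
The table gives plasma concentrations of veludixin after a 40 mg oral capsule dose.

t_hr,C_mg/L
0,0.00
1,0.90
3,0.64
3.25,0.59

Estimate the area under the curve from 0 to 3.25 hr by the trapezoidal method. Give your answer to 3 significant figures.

Trapezoidal AUC_0→3.25:
  [0→1]: (0.00+0.90)/2 × 1 = 0.45
  [1→3]: (0.90+0.64)/2 × 2 = 1.54
  [3→3.25]: (0.64+0.59)/2 × 0.25 = 0.15375
  Sum = 2.14375 mg/L·hr

AUC = 2.14 mg/L·hr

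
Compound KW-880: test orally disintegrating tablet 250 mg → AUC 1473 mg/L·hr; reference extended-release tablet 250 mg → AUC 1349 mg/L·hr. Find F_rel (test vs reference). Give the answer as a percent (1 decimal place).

F_rel = (AUC_test/D_test) / (AUC_ref/D_ref)
      = (1473/250) / (1349/250)
      = 5.892 / 5.396 = 1.0919 = 109.19%

F_rel = 109.2%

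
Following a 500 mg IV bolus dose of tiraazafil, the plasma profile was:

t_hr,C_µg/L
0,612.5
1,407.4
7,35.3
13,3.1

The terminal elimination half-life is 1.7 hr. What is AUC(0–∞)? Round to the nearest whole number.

AUC = 1961 µg/L·hr

Trapezoidal AUC_0→13:
  [0→1]: (612.5+407.4)/2 × 1 = 509.95
  [1→7]: (407.4+35.3)/2 × 6 = 1328.1
  [7→13]: (35.3+3.1)/2 × 6 = 115.2
  Sum = 1953.25 µg/L·hr
k_e = ln2 / t½ = 0.693147 / 1.7 = 0.4077 hr^-1
Extrapolated tail: C_last / k_e = 3.1 / 0.4077 = 7.604
AUC_0→∞ = 1953.25 + 7.604 = 1960.854 µg/L·hr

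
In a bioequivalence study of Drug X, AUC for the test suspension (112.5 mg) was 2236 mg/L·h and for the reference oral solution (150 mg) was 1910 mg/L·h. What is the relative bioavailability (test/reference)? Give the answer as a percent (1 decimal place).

F_rel = 156.1%

F_rel = (AUC_test/D_test) / (AUC_ref/D_ref)
      = (2236/112.5) / (1910/150)
      = 19.8756 / 12.7333 = 1.5609 = 156.09%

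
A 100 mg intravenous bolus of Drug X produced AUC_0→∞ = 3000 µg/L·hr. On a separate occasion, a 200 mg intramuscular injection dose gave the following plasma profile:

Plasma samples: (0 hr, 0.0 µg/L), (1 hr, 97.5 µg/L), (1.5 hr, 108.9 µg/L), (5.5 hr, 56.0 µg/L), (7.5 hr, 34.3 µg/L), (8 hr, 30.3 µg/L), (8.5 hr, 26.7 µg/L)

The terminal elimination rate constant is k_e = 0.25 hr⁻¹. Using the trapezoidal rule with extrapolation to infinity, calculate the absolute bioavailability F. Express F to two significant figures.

Trapezoidal AUC_0→8.5 (intramuscular injection):
  [0→1]: (0.0+97.5)/2 × 1 = 48.75
  [1→1.5]: (97.5+108.9)/2 × 0.5 = 51.6
  [1.5→5.5]: (108.9+56.0)/2 × 4 = 329.8
  [5.5→7.5]: (56.0+34.3)/2 × 2 = 90.3
  [7.5→8]: (34.3+30.3)/2 × 0.5 = 16.15
  [8→8.5]: (30.3+26.7)/2 × 0.5 = 14.25
  Sum = 550.85 µg/L·hr
Tail: C_last/k_e = 26.7/0.25 = 106.800
AUC_0→∞ (intramuscular injection) = 550.85 + 106.800 = 657.65 µg/L·hr
F = (AUC_ev/D_ev)/(AUC_iv/D_iv) = (657.65/200)/(3000/100) = 3.28825/30 = 0.1096

F = 0.11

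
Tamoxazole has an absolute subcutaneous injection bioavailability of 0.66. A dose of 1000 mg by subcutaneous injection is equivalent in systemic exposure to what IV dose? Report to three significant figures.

Systemic exposure from an extravascular dose = F × D_ev, so the equivalent IV dose is F × D_ev.
D_iv = F × D_ev = 0.66 × 1000 = 660 mg

D_iv = 660 mg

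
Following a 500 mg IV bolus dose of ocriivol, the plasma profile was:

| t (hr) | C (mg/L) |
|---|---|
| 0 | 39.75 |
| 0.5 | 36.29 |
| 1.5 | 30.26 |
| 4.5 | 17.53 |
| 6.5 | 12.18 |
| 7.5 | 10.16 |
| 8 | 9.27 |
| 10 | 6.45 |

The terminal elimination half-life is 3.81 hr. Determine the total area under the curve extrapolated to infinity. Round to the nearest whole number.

AUC = 221 mg/L·hr

Trapezoidal AUC_0→10:
  [0→0.5]: (39.75+36.29)/2 × 0.5 = 19.01
  [0.5→1.5]: (36.29+30.26)/2 × 1 = 33.275
  [1.5→4.5]: (30.26+17.53)/2 × 3 = 71.685
  [4.5→6.5]: (17.53+12.18)/2 × 2 = 29.71
  [6.5→7.5]: (12.18+10.16)/2 × 1 = 11.17
  [7.5→8]: (10.16+9.27)/2 × 0.5 = 4.8575
  [8→10]: (9.27+6.45)/2 × 2 = 15.72
  Sum = 185.4275 mg/L·hr
k_e = ln2 / t½ = 0.693147 / 3.81 = 0.1819 hr^-1
Extrapolated tail: C_last / k_e = 6.45 / 0.1819 = 35.459
AUC_0→∞ = 185.4275 + 35.459 = 220.8865 mg/L·hr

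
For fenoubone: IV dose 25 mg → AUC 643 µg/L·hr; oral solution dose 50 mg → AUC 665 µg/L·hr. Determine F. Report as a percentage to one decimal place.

F = (AUC_ev / D_ev) / (AUC_iv / D_iv)
  = (665/50) / (643/25)
  = 13.3 / 25.72 = 0.5171
  = 51.71%

F = 51.7%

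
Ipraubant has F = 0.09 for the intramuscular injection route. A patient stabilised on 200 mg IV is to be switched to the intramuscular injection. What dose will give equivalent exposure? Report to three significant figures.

For equal systemic exposure: F × D_ev = D_iv
D_ev = D_iv / F = 200 / 0.09 = 2222.22 mg

D_intramuscular = 2220 mg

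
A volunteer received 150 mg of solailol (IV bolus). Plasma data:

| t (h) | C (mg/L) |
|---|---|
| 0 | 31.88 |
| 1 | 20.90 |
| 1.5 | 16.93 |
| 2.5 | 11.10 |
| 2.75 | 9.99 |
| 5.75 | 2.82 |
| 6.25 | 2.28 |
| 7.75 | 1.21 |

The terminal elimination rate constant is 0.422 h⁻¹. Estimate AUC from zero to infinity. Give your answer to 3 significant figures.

AUC = 78.5 mg/L·h

Trapezoidal AUC_0→7.75:
  [0→1]: (31.88+20.90)/2 × 1 = 26.39
  [1→1.5]: (20.90+16.93)/2 × 0.5 = 9.4575
  [1.5→2.5]: (16.93+11.10)/2 × 1 = 14.015
  [2.5→2.75]: (11.10+9.99)/2 × 0.25 = 2.63625
  [2.75→5.75]: (9.99+2.82)/2 × 3 = 19.215
  [5.75→6.25]: (2.82+2.28)/2 × 0.5 = 1.275
  [6.25→7.75]: (2.28+1.21)/2 × 1.5 = 2.6175
  Sum = 75.60625 mg/L·h
Extrapolated tail: C_last / k_e = 1.21 / 0.422 = 2.867
AUC_0→∞ = 75.60625 + 2.867 = 78.47325 mg/L·h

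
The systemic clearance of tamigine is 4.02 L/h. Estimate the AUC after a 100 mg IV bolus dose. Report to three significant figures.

AUC = 24.9 mg/L·h

AUC_0→∞ = Dose_iv / CL
        = 100 / 4.02 = 24.8756 mg/L·h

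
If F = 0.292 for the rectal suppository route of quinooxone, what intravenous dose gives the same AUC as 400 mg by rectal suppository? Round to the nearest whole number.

Systemic exposure from an extravascular dose = F × D_ev, so the equivalent IV dose is F × D_ev.
D_iv = F × D_ev = 0.292 × 400 = 116.8 mg

D_iv = 117 mg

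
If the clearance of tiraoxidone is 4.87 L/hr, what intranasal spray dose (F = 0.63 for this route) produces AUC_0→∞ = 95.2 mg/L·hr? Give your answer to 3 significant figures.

Dose = 736 mg

Dose = CL × AUC_0→∞ / F
     = 4.87 × 95.2 / 0.63 = 735.911 mg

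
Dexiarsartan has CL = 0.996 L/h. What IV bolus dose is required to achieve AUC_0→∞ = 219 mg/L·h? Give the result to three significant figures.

Dose_iv = CL × AUC_0→∞
     = 0.996 × 219 = 218.124 mg

Dose = 218 mg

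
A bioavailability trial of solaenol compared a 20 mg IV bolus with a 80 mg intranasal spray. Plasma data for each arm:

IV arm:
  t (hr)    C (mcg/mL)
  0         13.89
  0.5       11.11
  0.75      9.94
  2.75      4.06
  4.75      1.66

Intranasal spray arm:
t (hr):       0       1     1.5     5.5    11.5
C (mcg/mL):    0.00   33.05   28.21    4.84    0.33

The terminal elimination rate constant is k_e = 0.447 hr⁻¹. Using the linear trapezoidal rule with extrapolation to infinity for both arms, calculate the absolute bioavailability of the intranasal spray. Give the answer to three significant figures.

F = 0.883

Trapezoidal AUC_0→4.75 (IV):
  [0→0.5]: (13.89+11.11)/2 × 0.5 = 6.25
  [0.5→0.75]: (11.11+9.94)/2 × 0.25 = 2.63125
  [0.75→2.75]: (9.94+4.06)/2 × 2 = 14.0
  [2.75→4.75]: (4.06+1.66)/2 × 2 = 5.72
  Sum = 28.60125 mcg/mL·hr
IV tail: 1.66/0.447 = 3.714; AUC_iv,0→∞ = 28.60125 + 3.714 = 32.31525 mcg/mL·hr
Trapezoidal AUC_0→11.5 (intranasal spray):
  [0→1]: (0.00+33.05)/2 × 1 = 16.525
  [1→1.5]: (33.05+28.21)/2 × 0.5 = 15.315
  [1.5→5.5]: (28.21+4.84)/2 × 4 = 66.1
  [5.5→11.5]: (4.84+0.33)/2 × 6 = 15.51
  Sum = 113.45 mcg/mL·hr
intranasal spray tail: 0.33/0.447 = 0.738; AUC_ev,0→∞ = 113.45 + 0.738 = 114.188 mcg/mL·hr
F = (AUC_ev/D_ev)/(AUC_iv/D_iv) = (114.188/80)/(32.31525/20) = 1.42735/1.6157625 = 0.8834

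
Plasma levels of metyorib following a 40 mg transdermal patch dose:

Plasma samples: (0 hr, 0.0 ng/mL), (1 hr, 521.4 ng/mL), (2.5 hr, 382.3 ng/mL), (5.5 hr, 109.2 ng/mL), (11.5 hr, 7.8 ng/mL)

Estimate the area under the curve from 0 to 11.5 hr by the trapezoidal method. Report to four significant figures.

AUC = 2027 ng/mL·hr

Trapezoidal AUC_0→11.5:
  [0→1]: (0.0+521.4)/2 × 1 = 260.7
  [1→2.5]: (521.4+382.3)/2 × 1.5 = 677.775
  [2.5→5.5]: (382.3+109.2)/2 × 3 = 737.25
  [5.5→11.5]: (109.2+7.8)/2 × 6 = 351.0
  Sum = 2026.725 ng/mL·hr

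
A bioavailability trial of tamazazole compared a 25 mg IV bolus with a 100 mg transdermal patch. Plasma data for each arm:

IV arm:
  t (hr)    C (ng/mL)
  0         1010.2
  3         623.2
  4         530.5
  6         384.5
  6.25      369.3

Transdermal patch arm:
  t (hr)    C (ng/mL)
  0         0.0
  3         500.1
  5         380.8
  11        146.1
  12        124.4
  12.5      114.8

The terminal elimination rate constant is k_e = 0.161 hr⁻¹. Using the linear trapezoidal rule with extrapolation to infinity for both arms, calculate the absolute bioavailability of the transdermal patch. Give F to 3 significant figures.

Trapezoidal AUC_0→6.25 (IV):
  [0→3]: (1010.2+623.2)/2 × 3 = 2450.1
  [3→4]: (623.2+530.5)/2 × 1 = 576.85
  [4→6]: (530.5+384.5)/2 × 2 = 915.0
  [6→6.25]: (384.5+369.3)/2 × 0.25 = 94.225
  Sum = 4036.175 ng/mL·hr
IV tail: 369.3/0.161 = 2293.789; AUC_iv,0→∞ = 4036.175 + 2293.789 = 6329.964 ng/mL·hr
Trapezoidal AUC_0→12.5 (transdermal patch):
  [0→3]: (0.0+500.1)/2 × 3 = 750.15
  [3→5]: (500.1+380.8)/2 × 2 = 880.9
  [5→11]: (380.8+146.1)/2 × 6 = 1580.7
  [11→12]: (146.1+124.4)/2 × 1 = 135.25
  [12→12.5]: (124.4+114.8)/2 × 0.5 = 59.8
  Sum = 3406.8 ng/mL·hr
transdermal patch tail: 114.8/0.161 = 713.043; AUC_ev,0→∞ = 3406.8 + 713.043 = 4119.843 ng/mL·hr
F = (AUC_ev/D_ev)/(AUC_iv/D_iv) = (4119.843/100)/(6329.964/25) = 41.19843/253.19856 = 0.1627

F = 0.163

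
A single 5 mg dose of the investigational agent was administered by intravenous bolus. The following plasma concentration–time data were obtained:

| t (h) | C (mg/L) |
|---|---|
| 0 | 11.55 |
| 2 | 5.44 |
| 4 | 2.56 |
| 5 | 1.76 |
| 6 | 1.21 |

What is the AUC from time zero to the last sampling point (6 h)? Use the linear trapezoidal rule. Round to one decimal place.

Trapezoidal AUC_0→6:
  [0→2]: (11.55+5.44)/2 × 2 = 16.99
  [2→4]: (5.44+2.56)/2 × 2 = 8.0
  [4→5]: (2.56+1.76)/2 × 1 = 2.16
  [5→6]: (1.76+1.21)/2 × 1 = 1.485
  Sum = 28.635 mg/L·h

AUC = 28.6 mg/L·h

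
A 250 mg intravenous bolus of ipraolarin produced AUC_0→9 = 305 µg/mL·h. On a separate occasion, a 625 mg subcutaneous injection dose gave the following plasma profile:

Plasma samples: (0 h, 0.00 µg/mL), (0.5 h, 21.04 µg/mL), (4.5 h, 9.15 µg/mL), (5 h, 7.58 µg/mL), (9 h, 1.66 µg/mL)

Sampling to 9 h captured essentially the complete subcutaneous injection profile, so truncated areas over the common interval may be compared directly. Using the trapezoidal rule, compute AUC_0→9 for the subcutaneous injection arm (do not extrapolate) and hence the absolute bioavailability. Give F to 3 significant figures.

Trapezoidal AUC_0→9 (subcutaneous injection):
  [0→0.5]: (0.00+21.04)/2 × 0.5 = 5.26
  [0.5→4.5]: (21.04+9.15)/2 × 4 = 60.38
  [4.5→5]: (9.15+7.58)/2 × 0.5 = 4.1825
  [5→9]: (7.58+1.66)/2 × 4 = 18.48
  Sum = 88.3025 µg/mL·h
F = (AUC_ev/D_ev)/(AUC_iv/D_iv) = (88.3025/625)/(305/250) = 0.141284/1.22 = 0.1158

F = 0.116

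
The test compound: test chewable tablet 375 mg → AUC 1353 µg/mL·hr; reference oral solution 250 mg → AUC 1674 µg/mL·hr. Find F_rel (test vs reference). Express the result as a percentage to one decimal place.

F_rel = 53.9%

F_rel = (AUC_test/D_test) / (AUC_ref/D_ref)
      = (1353/375) / (1674/250)
      = 3.608 / 6.696 = 0.5388 = 53.88%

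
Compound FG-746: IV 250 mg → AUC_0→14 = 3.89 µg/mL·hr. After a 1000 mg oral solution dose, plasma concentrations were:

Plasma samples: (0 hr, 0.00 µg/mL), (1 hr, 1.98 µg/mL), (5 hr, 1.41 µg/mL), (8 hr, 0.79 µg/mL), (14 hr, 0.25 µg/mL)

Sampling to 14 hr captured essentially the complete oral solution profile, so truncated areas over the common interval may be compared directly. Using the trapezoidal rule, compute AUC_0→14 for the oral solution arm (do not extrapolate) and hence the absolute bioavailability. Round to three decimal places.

Trapezoidal AUC_0→14 (oral solution):
  [0→1]: (0.00+1.98)/2 × 1 = 0.99
  [1→5]: (1.98+1.41)/2 × 4 = 6.78
  [5→8]: (1.41+0.79)/2 × 3 = 3.3
  [8→14]: (0.79+0.25)/2 × 6 = 3.12
  Sum = 14.19 µg/mL·hr
F = (AUC_ev/D_ev)/(AUC_iv/D_iv) = (14.19/1000)/(3.89/250) = 0.01419/0.01556 = 0.9120

F = 0.912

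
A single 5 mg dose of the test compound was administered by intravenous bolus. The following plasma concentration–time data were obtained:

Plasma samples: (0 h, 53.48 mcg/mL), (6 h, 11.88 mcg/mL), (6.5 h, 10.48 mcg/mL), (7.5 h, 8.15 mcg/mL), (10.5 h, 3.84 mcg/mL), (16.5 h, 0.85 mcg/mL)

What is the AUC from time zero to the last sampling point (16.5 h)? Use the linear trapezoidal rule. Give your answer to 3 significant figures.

Trapezoidal AUC_0→16.5:
  [0→6]: (53.48+11.88)/2 × 6 = 196.08
  [6→6.5]: (11.88+10.48)/2 × 0.5 = 5.59
  [6.5→7.5]: (10.48+8.15)/2 × 1 = 9.315
  [7.5→10.5]: (8.15+3.84)/2 × 3 = 17.985
  [10.5→16.5]: (3.84+0.85)/2 × 6 = 14.07
  Sum = 243.04 mcg/mL·h

AUC = 243 mcg/mL·h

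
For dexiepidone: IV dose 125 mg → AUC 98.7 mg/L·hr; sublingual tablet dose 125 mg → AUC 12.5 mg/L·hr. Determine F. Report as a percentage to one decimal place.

F = 12.7%

F = (AUC_ev / D_ev) / (AUC_iv / D_iv)
  = (12.5/125) / (98.7/125)
  = 0.1 / 0.7896 = 0.1266
  = 12.66%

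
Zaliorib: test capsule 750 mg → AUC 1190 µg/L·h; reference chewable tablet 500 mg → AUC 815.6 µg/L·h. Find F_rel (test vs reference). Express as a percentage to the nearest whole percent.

F_rel = 97%

F_rel = (AUC_test/D_test) / (AUC_ref/D_ref)
      = (1190/750) / (815.6/500)
      = 1.58667 / 1.6312 = 0.9727 = 97.27%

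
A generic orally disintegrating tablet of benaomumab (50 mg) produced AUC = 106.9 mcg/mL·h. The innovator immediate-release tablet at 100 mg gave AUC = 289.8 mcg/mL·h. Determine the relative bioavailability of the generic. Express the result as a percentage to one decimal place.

F_rel = 73.8%

F_rel = (AUC_test/D_test) / (AUC_ref/D_ref)
      = (106.9/50) / (289.8/100)
      = 2.138 / 2.898 = 0.7378 = 73.78%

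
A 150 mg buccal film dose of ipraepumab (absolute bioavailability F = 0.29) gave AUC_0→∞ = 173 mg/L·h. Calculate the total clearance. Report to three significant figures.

CL = F × Dose / AUC_0→∞
   = 0.29 × 150 / 173 = 0.251445 L/h

CL = 0.251 L/h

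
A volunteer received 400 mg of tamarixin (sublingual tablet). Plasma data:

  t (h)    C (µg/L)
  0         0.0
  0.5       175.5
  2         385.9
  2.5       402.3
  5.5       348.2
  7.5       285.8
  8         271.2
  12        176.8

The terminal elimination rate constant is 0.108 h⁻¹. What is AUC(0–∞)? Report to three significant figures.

AUC = 5090 µg/L·h

Trapezoidal AUC_0→12:
  [0→0.5]: (0.0+175.5)/2 × 0.5 = 43.875
  [0.5→2]: (175.5+385.9)/2 × 1.5 = 421.05
  [2→2.5]: (385.9+402.3)/2 × 0.5 = 197.05
  [2.5→5.5]: (402.3+348.2)/2 × 3 = 1125.75
  [5.5→7.5]: (348.2+285.8)/2 × 2 = 634.0
  [7.5→8]: (285.8+271.2)/2 × 0.5 = 139.25
  [8→12]: (271.2+176.8)/2 × 4 = 896.0
  Sum = 3456.975 µg/L·h
Extrapolated tail: C_last / k_e = 176.8 / 0.108 = 1637.037
AUC_0→∞ = 3456.975 + 1637.037 = 5094.012 µg/L·h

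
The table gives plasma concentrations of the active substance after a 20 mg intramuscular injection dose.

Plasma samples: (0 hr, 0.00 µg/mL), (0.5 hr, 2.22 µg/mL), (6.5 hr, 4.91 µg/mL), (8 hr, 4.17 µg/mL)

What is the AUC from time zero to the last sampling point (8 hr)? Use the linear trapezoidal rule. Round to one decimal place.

Trapezoidal AUC_0→8:
  [0→0.5]: (0.00+2.22)/2 × 0.5 = 0.555
  [0.5→6.5]: (2.22+4.91)/2 × 6 = 21.39
  [6.5→8]: (4.91+4.17)/2 × 1.5 = 6.81
  Sum = 28.755 µg/mL·hr

AUC = 28.8 µg/mL·hr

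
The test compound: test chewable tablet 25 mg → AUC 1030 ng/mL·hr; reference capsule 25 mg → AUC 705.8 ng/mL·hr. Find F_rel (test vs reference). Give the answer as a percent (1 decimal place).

F_rel = (AUC_test/D_test) / (AUC_ref/D_ref)
      = (1030/25) / (705.8/25)
      = 41.2 / 28.232 = 1.4593 = 145.93%

F_rel = 145.9%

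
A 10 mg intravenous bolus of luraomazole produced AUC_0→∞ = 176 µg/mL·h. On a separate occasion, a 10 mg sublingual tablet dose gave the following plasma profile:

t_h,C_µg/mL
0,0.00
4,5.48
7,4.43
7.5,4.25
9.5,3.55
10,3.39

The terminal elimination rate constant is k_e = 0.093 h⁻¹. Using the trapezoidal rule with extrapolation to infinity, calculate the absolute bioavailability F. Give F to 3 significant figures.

F = 0.420

Trapezoidal AUC_0→10 (sublingual tablet):
  [0→4]: (0.00+5.48)/2 × 4 = 10.96
  [4→7]: (5.48+4.43)/2 × 3 = 14.865
  [7→7.5]: (4.43+4.25)/2 × 0.5 = 2.17
  [7.5→9.5]: (4.25+3.55)/2 × 2 = 7.8
  [9.5→10]: (3.55+3.39)/2 × 0.5 = 1.735
  Sum = 37.53 µg/mL·h
Tail: C_last/k_e = 3.39/0.093 = 36.452
AUC_0→∞ (sublingual tablet) = 37.53 + 36.452 = 73.982 µg/mL·h
F = (AUC_ev/D_ev)/(AUC_iv/D_iv) = (73.982/10)/(176/10) = 7.3982/17.6 = 0.4204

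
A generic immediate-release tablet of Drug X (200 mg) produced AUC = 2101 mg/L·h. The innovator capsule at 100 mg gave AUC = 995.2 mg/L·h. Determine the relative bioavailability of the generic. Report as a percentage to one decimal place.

F_rel = 105.6%

F_rel = (AUC_test/D_test) / (AUC_ref/D_ref)
      = (2101/200) / (995.2/100)
      = 10.505 / 9.952 = 1.0556 = 105.56%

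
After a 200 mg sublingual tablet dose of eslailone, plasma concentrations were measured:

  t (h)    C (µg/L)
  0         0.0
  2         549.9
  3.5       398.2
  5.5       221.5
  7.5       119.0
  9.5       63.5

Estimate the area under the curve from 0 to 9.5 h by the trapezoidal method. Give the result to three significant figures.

AUC = 2400 µg/L·h

Trapezoidal AUC_0→9.5:
  [0→2]: (0.0+549.9)/2 × 2 = 549.9
  [2→3.5]: (549.9+398.2)/2 × 1.5 = 711.075
  [3.5→5.5]: (398.2+221.5)/2 × 2 = 619.7
  [5.5→7.5]: (221.5+119.0)/2 × 2 = 340.5
  [7.5→9.5]: (119.0+63.5)/2 × 2 = 182.5
  Sum = 2403.675 µg/L·h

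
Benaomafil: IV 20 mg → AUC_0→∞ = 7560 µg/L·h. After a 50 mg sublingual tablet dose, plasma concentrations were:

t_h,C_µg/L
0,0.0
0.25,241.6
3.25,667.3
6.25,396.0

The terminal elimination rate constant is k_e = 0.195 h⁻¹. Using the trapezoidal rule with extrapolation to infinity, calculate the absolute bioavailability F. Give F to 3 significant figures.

Trapezoidal AUC_0→6.25 (sublingual tablet):
  [0→0.25]: (0.0+241.6)/2 × 0.25 = 30.2
  [0.25→3.25]: (241.6+667.3)/2 × 3 = 1363.35
  [3.25→6.25]: (667.3+396.0)/2 × 3 = 1594.95
  Sum = 2988.5 µg/L·h
Tail: C_last/k_e = 396.0/0.195 = 2030.769
AUC_0→∞ (sublingual tablet) = 2988.5 + 2030.769 = 5019.269 µg/L·h
F = (AUC_ev/D_ev)/(AUC_iv/D_iv) = (5019.269/50)/(7560/20) = 100.38538/378 = 0.2656

F = 0.266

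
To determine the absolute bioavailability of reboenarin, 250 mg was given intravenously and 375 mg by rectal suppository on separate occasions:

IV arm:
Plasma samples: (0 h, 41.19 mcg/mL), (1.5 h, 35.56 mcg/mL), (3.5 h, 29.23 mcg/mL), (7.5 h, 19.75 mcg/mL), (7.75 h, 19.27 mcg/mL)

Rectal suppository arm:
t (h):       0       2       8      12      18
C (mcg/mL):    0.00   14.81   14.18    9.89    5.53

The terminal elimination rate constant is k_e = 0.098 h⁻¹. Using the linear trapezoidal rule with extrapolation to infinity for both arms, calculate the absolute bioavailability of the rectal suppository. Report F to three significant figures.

Trapezoidal AUC_0→7.75 (IV):
  [0→1.5]: (41.19+35.56)/2 × 1.5 = 57.5625
  [1.5→3.5]: (35.56+29.23)/2 × 2 = 64.79
  [3.5→7.5]: (29.23+19.75)/2 × 4 = 97.96
  [7.5→7.75]: (19.75+19.27)/2 × 0.25 = 4.8775
  Sum = 225.19 mcg/mL·h
IV tail: 19.27/0.098 = 196.633; AUC_iv,0→∞ = 225.19 + 196.633 = 421.823 mcg/mL·h
Trapezoidal AUC_0→18 (rectal suppository):
  [0→2]: (0.00+14.81)/2 × 2 = 14.81
  [2→8]: (14.81+14.18)/2 × 6 = 86.97
  [8→12]: (14.18+9.89)/2 × 4 = 48.14
  [12→18]: (9.89+5.53)/2 × 6 = 46.26
  Sum = 196.18 mcg/mL·h
rectal suppository tail: 5.53/0.098 = 56.429; AUC_ev,0→∞ = 196.18 + 56.429 = 252.609 mcg/mL·h
F = (AUC_ev/D_ev)/(AUC_iv/D_iv) = (252.609/375)/(421.823/250) = 0.673624/1.687292 = 0.3992

F = 0.399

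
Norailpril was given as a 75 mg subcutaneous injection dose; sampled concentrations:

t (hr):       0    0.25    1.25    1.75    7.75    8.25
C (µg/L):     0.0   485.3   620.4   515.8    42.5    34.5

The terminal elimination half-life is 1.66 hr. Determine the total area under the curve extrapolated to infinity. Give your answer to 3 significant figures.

Trapezoidal AUC_0→8.25:
  [0→0.25]: (0.0+485.3)/2 × 0.25 = 60.6625
  [0.25→1.25]: (485.3+620.4)/2 × 1 = 552.85
  [1.25→1.75]: (620.4+515.8)/2 × 0.5 = 284.05
  [1.75→7.75]: (515.8+42.5)/2 × 6 = 1674.9
  [7.75→8.25]: (42.5+34.5)/2 × 0.5 = 19.25
  Sum = 2591.7125 µg/L·hr
k_e = ln2 / t½ = 0.693147 / 1.66 = 0.4176 hr^-1
Extrapolated tail: C_last / k_e = 34.5 / 0.4176 = 82.615
AUC_0→∞ = 2591.7125 + 82.615 = 2674.3275 µg/L·hr

AUC = 2670 µg/L·hr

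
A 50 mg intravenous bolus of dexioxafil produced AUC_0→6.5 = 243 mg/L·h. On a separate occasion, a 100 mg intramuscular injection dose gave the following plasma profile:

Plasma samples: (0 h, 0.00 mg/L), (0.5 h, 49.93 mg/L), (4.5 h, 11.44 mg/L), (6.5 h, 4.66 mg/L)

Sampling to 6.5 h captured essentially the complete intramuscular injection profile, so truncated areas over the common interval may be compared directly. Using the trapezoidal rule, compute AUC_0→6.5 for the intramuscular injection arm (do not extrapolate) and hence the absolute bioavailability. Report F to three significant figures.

F = 0.311

Trapezoidal AUC_0→6.5 (intramuscular injection):
  [0→0.5]: (0.00+49.93)/2 × 0.5 = 12.4825
  [0.5→4.5]: (49.93+11.44)/2 × 4 = 122.74
  [4.5→6.5]: (11.44+4.66)/2 × 2 = 16.1
  Sum = 151.3225 mg/L·h
F = (AUC_ev/D_ev)/(AUC_iv/D_iv) = (151.3225/100)/(243/50) = 1.513225/4.86 = 0.3114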